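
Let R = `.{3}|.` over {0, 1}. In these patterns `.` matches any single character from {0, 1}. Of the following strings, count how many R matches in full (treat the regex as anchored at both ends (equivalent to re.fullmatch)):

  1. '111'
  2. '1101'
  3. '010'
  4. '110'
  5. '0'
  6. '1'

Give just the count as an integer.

1. '111' → match
2. '1101' → no match
3. '010' → match
4. '110' → match
5. '0' → match
6. '1' → match
Total matched: 5

5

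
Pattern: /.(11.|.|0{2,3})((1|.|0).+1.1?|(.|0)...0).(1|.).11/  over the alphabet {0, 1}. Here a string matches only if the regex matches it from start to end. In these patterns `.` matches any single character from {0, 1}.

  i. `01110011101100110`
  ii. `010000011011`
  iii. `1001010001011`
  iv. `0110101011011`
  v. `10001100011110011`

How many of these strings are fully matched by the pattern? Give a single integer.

4

i → no match — must end with `11`
ii. `010000011011` → match
iii → match
iv → match
v → match
Total matched: 4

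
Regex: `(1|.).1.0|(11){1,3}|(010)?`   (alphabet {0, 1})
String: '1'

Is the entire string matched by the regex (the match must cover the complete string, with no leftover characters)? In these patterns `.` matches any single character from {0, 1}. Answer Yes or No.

No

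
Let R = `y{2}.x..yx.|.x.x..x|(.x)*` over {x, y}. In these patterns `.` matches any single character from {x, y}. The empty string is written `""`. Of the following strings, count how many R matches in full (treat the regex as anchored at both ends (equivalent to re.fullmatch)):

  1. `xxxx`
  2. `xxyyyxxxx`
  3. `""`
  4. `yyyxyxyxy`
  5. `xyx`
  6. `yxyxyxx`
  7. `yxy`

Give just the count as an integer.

4

1. `xxxx` → match
2. `xxyyyxxxx` → no match
3. `""` → match
4. `yyyxyxyxy` → match
5. `xyx` → no match
6. `yxyxyxx` → match
7. `yxy` → no match
Total matched: 4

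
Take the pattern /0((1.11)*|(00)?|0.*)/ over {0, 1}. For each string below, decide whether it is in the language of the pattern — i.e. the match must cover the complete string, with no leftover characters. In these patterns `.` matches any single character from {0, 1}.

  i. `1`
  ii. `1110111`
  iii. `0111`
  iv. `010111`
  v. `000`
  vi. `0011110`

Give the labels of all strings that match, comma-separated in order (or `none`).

i → no match — must start with `0`
ii → no match — must start with `0`
iii → no match
iv → no match
v → match
vi → match

v, vi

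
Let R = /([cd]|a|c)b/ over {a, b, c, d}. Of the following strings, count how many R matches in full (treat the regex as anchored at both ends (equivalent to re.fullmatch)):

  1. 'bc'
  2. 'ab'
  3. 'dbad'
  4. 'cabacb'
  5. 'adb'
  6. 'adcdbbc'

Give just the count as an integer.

1

1. 'bc' → no match — must end with 'b'
2. 'ab' → match
3. 'dbad' → no match — must end with 'b'
4. 'cabacb' → no match
5. 'adb' → no match
6. 'adcdbbc' → no match — must end with 'b'
Total matched: 1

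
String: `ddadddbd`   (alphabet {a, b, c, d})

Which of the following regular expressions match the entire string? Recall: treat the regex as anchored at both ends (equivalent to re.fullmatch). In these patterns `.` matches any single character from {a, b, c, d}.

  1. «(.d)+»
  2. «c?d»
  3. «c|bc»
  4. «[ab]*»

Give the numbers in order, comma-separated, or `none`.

1

1 → match
2 → no match
3 → no match
4 → no match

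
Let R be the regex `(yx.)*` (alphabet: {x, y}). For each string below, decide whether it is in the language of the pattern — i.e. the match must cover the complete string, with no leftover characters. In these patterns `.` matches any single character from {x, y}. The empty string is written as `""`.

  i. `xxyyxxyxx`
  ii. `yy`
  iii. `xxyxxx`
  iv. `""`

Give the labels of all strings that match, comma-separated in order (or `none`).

iv

i → no match
ii → no match
iii → no match
iv → match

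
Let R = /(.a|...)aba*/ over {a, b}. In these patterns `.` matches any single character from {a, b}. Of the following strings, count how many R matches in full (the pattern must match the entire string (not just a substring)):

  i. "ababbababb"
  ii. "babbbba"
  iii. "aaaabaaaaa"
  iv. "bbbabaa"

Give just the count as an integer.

2

i → no match
ii → no match
iii → match
iv → match
Total matched: 2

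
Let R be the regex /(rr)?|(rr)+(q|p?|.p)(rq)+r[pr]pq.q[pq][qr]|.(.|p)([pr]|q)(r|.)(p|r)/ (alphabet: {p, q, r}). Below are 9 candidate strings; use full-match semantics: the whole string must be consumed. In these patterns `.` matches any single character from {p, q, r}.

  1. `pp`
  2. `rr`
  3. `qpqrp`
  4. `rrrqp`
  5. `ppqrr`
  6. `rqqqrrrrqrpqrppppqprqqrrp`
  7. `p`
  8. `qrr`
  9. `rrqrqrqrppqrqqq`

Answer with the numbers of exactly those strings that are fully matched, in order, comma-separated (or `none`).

1 → no match
2 → match
3 → match
4 → match
5 → match
6 → no match
7 → no match
8 → no match
9 → match

2, 3, 4, 5, 9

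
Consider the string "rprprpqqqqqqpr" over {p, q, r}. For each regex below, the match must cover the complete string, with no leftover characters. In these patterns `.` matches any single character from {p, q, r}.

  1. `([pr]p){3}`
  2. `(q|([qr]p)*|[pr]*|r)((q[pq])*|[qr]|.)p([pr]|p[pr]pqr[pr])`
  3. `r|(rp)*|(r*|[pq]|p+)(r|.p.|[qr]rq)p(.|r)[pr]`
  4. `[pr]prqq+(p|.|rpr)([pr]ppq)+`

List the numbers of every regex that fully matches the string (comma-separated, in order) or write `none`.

2

1 → no match — must end with "p"
2 → match
3 → no match
4 → no match — must end with "ppq"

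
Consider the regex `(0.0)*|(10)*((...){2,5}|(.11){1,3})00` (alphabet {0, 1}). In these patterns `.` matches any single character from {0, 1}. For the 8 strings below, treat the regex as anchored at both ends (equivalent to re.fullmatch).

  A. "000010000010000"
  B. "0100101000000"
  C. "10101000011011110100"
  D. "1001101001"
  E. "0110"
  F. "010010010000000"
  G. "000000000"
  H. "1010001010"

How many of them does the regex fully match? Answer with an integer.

4

A → match
B → no match
C → match
D → no match
E → no match
F → match
G → match
H → no match
Total matched: 4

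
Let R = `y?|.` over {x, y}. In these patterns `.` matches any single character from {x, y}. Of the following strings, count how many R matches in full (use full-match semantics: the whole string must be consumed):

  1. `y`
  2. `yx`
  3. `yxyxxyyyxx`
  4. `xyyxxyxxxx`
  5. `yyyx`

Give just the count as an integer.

1 → match
2 → no match
3 → no match
4 → no match
5 → no match
Total matched: 1

1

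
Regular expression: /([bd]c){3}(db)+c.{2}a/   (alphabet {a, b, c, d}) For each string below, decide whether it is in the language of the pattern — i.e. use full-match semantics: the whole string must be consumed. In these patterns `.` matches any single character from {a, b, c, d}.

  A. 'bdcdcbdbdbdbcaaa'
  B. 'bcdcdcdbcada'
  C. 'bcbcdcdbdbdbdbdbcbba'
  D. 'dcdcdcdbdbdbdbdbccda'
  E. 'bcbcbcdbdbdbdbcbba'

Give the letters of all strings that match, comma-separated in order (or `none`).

B, C, D, E

A → no match
B → match
C → match
D → match
E → match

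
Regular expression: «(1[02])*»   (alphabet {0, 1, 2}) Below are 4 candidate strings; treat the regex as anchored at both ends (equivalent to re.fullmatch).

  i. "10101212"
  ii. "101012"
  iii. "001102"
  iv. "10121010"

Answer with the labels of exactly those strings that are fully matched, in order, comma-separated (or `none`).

i, ii, iv

i → match
ii → match
iii → no match
iv → match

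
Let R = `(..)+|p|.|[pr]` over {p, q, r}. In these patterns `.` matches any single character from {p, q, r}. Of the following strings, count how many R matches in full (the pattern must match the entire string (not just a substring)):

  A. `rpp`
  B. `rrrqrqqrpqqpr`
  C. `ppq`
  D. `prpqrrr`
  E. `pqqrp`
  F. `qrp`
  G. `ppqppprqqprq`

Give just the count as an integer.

A → no match
B → no match
C → no match
D → no match
E → no match
F → no match
G → match
Total matched: 1

1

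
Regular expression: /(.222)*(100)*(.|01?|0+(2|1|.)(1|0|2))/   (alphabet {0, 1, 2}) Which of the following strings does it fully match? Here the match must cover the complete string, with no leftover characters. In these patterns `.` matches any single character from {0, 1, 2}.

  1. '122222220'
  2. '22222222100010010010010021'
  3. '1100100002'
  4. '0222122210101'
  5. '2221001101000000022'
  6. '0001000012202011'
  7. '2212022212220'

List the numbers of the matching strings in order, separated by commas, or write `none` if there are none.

1

1 → match
2 → no match
3 → no match
4 → no match
5 → no match
6 → no match
7 → no match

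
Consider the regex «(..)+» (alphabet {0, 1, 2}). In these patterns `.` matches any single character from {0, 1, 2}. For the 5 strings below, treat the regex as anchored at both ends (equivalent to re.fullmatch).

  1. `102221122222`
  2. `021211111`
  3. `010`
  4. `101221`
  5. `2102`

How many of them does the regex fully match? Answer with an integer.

1 → match
2 → no match
3 → no match
4 → match
5 → match
Total matched: 3

3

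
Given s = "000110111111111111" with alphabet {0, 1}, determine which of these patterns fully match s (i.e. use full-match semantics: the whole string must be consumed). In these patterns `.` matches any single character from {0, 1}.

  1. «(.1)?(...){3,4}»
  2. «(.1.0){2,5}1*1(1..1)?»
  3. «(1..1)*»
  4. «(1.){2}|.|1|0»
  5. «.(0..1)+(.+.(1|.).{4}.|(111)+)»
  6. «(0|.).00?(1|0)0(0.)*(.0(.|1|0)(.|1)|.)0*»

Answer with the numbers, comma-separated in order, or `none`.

5

1 → no match
2 → no match
3 → no match
4 → no match
5 → match
6 → no match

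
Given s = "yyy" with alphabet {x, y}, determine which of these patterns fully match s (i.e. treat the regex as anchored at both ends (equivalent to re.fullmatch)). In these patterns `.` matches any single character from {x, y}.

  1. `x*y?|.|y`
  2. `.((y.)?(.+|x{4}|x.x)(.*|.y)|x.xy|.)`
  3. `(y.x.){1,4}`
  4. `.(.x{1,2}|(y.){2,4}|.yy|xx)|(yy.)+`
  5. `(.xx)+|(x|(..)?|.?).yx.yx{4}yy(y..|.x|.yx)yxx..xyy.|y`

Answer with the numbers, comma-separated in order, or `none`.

1 → no match
2 → match
3 → no match
4 → match
5 → no match

2, 4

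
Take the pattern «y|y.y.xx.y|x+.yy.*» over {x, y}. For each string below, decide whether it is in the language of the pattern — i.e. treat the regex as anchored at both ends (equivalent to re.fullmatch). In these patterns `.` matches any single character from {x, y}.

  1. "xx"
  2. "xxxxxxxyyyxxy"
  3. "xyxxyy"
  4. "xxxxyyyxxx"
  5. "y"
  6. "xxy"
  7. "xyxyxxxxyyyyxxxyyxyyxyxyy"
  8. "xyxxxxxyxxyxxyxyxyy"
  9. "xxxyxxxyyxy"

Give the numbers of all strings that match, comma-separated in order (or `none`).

1. "xx" → no match
2 → match
3. "xyxxyy" → no match
4. "xxxxyyyxxx" → match
5. "y" → match
6. "xxy" → no match
7 → no match
8 → no match
9. "xxxyxxxyyxy" → no match

2, 4, 5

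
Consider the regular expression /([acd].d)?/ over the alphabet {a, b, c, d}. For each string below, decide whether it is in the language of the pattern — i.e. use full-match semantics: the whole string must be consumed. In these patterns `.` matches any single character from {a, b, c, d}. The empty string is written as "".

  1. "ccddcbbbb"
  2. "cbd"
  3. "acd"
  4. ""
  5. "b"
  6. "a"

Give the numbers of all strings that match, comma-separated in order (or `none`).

2, 3, 4

1. "ccddcbbbb" → no match
2. "cbd" → match
3. "acd" → match
4. "" → match
5. "b" → no match
6. "a" → no match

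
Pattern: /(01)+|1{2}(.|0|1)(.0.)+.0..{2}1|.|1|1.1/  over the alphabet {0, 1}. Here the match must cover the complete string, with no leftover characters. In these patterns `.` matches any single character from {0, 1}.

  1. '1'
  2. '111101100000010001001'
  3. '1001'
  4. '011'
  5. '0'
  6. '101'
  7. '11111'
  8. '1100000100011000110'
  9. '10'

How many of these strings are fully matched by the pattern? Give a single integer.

1 → match
2 → no match
3 → no match
4 → no match
5 → match
6 → match
7 → no match
8 → no match
9 → no match
Total matched: 3

3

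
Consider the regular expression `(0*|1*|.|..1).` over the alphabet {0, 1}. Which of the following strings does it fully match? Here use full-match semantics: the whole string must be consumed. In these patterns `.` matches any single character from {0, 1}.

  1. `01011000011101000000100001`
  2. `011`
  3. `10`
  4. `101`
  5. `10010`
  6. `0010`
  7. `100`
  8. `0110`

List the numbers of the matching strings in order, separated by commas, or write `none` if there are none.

1 → no match
2 → no match
3 → match
4 → no match
5 → no match
6 → match
7 → no match
8 → match

3, 6, 8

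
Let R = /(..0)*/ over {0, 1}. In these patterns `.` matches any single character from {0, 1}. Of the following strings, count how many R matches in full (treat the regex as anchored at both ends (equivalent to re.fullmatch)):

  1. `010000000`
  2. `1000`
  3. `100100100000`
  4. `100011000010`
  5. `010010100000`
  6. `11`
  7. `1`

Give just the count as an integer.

3

1 → match
2 → no match
3 → match
4 → no match
5 → match
6 → no match
7 → no match
Total matched: 3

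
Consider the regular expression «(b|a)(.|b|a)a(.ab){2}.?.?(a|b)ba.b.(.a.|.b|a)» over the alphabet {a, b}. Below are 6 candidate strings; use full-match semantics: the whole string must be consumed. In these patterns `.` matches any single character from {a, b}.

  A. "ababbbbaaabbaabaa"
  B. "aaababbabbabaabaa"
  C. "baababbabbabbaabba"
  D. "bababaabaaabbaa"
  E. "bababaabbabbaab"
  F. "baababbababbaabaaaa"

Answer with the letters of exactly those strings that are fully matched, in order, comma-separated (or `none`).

A → no match
B → match
C → match
D → no match
E → no match
F → match

B, C, F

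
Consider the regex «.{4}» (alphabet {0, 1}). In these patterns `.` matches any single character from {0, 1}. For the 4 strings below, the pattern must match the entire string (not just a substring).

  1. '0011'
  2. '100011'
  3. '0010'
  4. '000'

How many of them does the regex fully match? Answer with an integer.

2

1. '0011' → match
2. '100011' → no match
3. '0010' → match
4. '000' → no match
Total matched: 2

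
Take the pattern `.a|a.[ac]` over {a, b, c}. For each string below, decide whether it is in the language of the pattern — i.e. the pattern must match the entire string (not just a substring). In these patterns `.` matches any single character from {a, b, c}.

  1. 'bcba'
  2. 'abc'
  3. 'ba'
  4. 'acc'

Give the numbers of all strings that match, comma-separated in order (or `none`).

1 → no match
2 → match
3 → match
4 → match

2, 3, 4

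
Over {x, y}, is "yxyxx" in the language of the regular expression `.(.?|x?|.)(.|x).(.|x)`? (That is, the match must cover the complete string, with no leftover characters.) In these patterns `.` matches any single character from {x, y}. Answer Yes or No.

Yes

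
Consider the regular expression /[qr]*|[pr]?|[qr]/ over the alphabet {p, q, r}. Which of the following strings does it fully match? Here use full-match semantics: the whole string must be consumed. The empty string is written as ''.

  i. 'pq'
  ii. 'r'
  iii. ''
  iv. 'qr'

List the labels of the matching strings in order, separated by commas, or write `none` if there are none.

ii, iii, iv

i. 'pq' → no match
ii. 'r' → match
iii. '' → match
iv. 'qr' → match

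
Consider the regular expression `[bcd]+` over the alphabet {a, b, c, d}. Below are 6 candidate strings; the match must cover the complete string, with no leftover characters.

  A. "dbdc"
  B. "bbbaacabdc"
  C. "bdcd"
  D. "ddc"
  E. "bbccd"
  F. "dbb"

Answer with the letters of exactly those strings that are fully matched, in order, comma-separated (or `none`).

A → match
B → no match
C → match
D → match
E → match
F → match

A, C, D, E, F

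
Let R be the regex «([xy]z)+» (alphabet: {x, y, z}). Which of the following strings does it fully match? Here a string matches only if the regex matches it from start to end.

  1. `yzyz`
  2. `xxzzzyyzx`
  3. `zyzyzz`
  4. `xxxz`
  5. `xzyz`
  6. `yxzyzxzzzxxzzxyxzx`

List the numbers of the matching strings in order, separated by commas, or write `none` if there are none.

1, 5

1 → match
2 → no match — must end with `z`
3 → no match
4 → no match
5 → match
6 → no match — must end with `z`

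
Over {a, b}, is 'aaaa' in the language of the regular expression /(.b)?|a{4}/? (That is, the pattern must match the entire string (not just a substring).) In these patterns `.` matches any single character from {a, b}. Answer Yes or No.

Yes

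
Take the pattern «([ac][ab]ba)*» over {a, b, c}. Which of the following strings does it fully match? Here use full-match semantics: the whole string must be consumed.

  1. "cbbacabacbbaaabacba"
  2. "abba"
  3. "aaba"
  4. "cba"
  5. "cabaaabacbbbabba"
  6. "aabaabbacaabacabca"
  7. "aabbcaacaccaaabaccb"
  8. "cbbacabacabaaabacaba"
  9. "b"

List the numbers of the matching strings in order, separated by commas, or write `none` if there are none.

1 → no match
2 → match
3 → match
4 → no match
5 → no match
6 → no match
7 → no match
8 → match
9 → no match

2, 3, 8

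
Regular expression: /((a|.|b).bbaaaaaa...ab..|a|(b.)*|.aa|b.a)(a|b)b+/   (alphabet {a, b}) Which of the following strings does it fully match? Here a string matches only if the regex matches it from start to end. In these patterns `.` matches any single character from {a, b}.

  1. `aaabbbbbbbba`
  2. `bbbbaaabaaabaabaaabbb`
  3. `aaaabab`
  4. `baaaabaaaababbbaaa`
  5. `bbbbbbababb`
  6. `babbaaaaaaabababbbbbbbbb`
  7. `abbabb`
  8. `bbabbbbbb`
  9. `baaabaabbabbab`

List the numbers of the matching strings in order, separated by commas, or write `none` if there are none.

1 → no match — must end with `b`
2 → no match
3 → no match
4 → no match — must end with `b`
5 → no match
6 → no match
7 → no match
8 → match
9 → no match

8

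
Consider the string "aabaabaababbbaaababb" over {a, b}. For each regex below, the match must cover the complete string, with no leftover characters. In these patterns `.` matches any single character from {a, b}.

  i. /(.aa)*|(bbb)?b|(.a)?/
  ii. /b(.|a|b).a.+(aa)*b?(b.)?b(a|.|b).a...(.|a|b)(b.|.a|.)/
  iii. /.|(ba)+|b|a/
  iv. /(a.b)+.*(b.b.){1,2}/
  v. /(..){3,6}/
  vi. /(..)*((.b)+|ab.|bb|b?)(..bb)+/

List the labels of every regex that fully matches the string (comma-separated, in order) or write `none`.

i → no match
ii → no match — must start with "b"
iii → no match
iv → match
v → no match
vi → match

iv, vi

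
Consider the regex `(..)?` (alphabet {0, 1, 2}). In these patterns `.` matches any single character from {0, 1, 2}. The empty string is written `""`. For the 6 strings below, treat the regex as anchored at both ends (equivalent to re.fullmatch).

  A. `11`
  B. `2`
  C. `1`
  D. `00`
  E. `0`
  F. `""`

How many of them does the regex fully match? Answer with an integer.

A → match
B → no match
C → no match
D → match
E → no match
F → match
Total matched: 3

3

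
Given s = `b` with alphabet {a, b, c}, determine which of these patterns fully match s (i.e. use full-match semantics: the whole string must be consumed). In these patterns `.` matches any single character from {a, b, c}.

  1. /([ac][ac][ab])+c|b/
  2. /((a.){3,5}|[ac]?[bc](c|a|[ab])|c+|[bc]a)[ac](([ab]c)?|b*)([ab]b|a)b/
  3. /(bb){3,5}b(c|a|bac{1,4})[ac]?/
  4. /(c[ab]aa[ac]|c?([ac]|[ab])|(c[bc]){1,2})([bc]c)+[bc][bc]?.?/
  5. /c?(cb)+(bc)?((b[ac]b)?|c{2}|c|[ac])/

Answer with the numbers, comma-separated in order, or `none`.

1 → match
2 → no match
3 → no match — must start with `bb`
4 → no match
5 → no match

1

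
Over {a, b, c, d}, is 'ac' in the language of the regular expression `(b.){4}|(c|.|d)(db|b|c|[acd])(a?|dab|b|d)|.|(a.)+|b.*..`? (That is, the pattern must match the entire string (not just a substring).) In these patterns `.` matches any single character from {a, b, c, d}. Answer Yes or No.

Yes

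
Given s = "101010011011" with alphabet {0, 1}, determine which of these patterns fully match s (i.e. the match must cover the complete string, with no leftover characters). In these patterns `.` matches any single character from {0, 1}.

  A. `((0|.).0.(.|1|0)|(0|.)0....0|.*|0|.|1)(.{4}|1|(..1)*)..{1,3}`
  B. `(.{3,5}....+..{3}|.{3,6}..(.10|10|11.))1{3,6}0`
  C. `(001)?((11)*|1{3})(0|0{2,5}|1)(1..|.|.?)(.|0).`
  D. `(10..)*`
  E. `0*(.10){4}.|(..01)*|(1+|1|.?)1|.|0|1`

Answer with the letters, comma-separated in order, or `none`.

A → match
B → no match — must end with "10"
C → no match
D → match
E → no match

A, D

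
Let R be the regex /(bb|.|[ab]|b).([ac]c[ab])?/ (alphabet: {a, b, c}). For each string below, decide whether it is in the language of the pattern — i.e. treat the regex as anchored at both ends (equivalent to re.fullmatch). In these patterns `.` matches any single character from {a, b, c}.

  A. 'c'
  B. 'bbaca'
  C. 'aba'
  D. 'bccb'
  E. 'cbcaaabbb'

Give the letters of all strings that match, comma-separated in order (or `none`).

A → no match
B → match
C → no match
D → no match
E → no match

B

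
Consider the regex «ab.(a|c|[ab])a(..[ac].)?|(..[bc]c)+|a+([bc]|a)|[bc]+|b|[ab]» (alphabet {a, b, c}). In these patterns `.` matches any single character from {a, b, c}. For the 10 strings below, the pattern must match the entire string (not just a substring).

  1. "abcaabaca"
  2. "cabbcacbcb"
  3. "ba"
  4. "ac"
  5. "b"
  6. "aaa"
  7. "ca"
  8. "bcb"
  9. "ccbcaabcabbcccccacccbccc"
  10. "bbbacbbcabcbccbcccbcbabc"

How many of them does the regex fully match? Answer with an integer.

1. "abcaabaca" → match
2. "cabbcacbcb" → no match
3. "ba" → no match
4. "ac" → match
5. "b" → match
6. "aaa" → match
7. "ca" → no match
8. "bcb" → match
9 → match
10 → no match
Total matched: 6

6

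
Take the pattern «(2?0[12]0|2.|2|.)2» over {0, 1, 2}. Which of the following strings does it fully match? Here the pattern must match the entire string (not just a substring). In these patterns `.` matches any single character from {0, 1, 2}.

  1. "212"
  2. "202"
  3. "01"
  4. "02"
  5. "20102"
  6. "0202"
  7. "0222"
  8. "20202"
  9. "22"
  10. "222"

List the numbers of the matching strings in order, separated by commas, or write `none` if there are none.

1. "212" → match
2. "202" → match
3. "01" → no match — must end with "2"
4. "02" → match
5. "20102" → match
6. "0202" → match
7. "0222" → no match
8. "20202" → match
9. "22" → match
10. "222" → match

1, 2, 4, 5, 6, 8, 9, 10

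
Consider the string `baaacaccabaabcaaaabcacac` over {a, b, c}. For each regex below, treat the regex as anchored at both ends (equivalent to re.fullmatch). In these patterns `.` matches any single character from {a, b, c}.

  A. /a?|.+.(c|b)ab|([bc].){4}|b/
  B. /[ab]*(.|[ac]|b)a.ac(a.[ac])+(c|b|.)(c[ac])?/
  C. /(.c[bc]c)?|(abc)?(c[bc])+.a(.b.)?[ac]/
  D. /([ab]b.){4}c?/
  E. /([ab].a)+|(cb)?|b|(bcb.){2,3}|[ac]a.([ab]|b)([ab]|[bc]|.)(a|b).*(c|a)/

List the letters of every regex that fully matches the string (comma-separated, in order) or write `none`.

B

A → no match
B → match
C → no match
D → no match
E → no match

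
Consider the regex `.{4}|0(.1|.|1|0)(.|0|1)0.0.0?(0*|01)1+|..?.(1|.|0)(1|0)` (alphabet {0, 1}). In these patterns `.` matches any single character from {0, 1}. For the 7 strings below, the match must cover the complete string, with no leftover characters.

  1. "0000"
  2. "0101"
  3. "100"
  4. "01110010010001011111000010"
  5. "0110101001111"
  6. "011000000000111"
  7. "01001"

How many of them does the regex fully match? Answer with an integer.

1 → match
2 → match
3 → no match
4 → no match
5 → match
6 → match
7 → match
Total matched: 5

5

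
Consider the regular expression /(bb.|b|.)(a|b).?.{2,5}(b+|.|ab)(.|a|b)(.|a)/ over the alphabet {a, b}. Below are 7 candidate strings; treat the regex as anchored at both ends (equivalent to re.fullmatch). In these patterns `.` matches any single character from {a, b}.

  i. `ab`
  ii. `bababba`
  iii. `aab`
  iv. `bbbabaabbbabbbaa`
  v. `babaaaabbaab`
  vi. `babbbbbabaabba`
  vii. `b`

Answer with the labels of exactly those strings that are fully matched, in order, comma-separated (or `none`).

ii

i → no match
ii → match
iii → no match
iv → no match
v → no match
vi → no match
vii → no match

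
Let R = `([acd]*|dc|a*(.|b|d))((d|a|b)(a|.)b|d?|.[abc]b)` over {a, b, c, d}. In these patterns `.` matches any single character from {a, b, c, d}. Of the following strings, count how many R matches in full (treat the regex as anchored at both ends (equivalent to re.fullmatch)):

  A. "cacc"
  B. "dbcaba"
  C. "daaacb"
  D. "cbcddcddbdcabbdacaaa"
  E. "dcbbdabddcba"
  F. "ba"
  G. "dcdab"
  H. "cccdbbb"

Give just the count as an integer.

A → match
B → no match
C → match
D → no match
E → no match
F → no match
G → match
H → match
Total matched: 4

4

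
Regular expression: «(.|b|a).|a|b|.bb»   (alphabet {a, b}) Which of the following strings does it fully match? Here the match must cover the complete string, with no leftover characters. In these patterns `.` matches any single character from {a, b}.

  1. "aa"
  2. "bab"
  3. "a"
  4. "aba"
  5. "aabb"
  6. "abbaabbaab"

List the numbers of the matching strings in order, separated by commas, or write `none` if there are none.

1 → match
2 → no match
3 → match
4 → no match
5 → no match
6 → no match

1, 3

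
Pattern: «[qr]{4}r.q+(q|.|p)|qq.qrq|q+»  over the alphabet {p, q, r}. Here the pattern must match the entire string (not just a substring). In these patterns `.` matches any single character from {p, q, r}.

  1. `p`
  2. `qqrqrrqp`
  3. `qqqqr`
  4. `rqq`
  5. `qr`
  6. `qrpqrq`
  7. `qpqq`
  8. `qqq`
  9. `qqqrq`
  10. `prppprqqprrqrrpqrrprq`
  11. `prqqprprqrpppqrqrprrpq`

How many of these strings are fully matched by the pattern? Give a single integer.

2

1. `p` → no match
2. `qqrqrrqp` → match
3. `qqqqr` → no match
4. `rqq` → no match
5. `qr` → no match
6. `qrpqrq` → no match
7. `qpqq` → no match
8. `qqq` → match
9. `qqqrq` → no match
10 → no match
11 → no match
Total matched: 2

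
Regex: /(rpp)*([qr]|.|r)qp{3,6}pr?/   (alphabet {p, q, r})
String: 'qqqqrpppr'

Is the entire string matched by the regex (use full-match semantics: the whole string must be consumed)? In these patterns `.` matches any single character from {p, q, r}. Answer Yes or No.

No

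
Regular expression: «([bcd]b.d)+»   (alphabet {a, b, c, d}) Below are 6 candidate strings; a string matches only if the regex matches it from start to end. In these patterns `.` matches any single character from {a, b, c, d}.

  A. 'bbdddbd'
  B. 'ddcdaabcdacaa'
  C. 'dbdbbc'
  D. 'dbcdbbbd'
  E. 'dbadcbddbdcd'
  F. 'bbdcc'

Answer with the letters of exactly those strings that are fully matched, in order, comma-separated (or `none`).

A → no match
B → no match — must end with 'd'
C → no match — must end with 'd'
D → match
E → no match
F → no match — must end with 'd'

D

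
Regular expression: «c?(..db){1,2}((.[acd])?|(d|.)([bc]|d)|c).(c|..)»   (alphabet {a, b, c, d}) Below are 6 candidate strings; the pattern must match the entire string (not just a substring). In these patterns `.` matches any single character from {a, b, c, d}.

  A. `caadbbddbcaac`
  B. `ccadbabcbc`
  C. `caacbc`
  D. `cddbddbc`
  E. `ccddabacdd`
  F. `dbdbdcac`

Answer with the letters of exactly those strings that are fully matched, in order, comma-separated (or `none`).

A, B, D, F

A → match
B. `ccadbabcbc` → match
C. `caacbc` → no match
D. `cddbddbc` → match
E. `ccddabacdd` → no match
F. `dbdbdcac` → match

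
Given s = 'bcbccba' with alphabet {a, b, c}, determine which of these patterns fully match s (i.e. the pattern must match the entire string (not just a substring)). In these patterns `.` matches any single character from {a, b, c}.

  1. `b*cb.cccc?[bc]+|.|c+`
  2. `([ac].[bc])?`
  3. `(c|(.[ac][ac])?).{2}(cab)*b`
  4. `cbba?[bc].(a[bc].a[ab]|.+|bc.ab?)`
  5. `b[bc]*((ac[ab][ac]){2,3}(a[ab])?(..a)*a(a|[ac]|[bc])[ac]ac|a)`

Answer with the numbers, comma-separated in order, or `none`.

5

1 → no match
2 → no match
3 → no match — must end with 'b'
4 → no match — must start with 'cbb'
5 → match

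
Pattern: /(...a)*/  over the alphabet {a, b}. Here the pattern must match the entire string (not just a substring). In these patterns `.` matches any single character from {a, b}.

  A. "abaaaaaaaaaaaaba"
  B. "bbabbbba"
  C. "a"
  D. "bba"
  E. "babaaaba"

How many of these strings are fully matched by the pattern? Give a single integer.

2

A → match
B → no match
C → no match
D → no match
E → match
Total matched: 2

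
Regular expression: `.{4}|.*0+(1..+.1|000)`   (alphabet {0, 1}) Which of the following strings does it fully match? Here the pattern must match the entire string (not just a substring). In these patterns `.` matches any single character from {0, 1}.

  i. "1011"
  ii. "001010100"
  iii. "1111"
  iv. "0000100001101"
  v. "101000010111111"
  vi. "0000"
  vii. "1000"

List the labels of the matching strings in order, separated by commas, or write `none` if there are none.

i → match
ii → no match
iii → match
iv → match
v → match
vi → match
vii → match

i, iii, iv, v, vi, vii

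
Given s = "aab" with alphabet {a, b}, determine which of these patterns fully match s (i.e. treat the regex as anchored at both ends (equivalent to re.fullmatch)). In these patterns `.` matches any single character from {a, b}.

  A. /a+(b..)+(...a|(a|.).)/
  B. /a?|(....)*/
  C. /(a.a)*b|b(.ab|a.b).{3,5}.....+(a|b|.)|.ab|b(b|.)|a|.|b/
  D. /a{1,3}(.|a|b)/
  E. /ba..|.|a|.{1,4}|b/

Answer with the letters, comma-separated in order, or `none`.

C, D, E

A → no match
B → no match
C → match
D → match
E → match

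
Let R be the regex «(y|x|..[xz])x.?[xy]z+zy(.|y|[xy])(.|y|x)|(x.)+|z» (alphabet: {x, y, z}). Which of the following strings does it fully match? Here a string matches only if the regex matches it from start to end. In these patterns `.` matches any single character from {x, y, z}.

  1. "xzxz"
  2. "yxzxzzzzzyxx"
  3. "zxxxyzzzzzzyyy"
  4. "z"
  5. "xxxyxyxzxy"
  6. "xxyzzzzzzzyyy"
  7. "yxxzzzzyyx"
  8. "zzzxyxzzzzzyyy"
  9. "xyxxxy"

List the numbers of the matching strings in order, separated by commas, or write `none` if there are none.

1 → match
2 → match
3 → match
4 → match
5 → match
6 → match
7 → match
8 → match
9 → match

1, 2, 3, 4, 5, 6, 7, 8, 9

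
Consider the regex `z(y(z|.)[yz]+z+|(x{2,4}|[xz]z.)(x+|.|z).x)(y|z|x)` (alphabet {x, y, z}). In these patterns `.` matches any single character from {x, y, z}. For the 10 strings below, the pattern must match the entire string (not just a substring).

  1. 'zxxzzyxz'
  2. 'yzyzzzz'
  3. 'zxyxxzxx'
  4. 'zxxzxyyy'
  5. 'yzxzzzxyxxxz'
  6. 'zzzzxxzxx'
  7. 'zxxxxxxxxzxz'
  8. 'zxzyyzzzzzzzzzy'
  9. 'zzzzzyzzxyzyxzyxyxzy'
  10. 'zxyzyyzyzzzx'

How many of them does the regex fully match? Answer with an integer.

2

1 → no match
2 → no match — must start with 'z'
3 → no match
4 → no match
5 → no match — must start with 'z'
6 → match
7 → match
8 → no match
9 → no match
10 → no match
Total matched: 2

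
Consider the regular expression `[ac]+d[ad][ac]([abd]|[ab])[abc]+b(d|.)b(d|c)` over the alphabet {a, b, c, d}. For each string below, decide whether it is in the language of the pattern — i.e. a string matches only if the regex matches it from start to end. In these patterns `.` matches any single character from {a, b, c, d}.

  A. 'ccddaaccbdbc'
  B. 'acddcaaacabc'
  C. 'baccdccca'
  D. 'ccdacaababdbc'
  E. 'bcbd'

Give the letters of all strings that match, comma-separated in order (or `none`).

A, D

A → match
B → no match
C → no match
D → match
E → no match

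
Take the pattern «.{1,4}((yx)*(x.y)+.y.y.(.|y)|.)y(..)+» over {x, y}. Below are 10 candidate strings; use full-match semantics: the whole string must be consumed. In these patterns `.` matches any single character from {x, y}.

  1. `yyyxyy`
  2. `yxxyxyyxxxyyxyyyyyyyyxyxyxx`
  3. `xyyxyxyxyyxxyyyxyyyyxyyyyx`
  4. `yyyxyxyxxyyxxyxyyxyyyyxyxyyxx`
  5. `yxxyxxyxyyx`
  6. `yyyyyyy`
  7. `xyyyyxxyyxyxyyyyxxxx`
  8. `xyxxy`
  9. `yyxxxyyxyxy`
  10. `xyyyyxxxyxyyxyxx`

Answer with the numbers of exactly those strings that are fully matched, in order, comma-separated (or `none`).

1 → no match
2 → no match
3 → no match
4 → match
5 → no match
6 → match
7 → match
8 → no match
9 → no match
10 → match

4, 6, 7, 10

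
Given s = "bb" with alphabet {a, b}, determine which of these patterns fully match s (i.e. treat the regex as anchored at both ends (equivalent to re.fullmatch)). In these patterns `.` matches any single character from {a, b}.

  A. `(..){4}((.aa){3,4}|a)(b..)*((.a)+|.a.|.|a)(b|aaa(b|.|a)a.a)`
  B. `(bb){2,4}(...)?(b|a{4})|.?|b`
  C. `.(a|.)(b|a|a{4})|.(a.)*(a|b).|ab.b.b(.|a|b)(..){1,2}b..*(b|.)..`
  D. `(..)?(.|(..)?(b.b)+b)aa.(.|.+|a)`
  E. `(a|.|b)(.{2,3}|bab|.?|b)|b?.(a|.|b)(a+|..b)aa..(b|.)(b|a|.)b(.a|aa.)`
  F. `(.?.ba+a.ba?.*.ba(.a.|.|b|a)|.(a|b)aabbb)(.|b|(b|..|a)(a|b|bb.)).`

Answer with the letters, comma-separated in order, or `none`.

A → no match
B → no match
C → no match
D → no match
E → match
F → no match

E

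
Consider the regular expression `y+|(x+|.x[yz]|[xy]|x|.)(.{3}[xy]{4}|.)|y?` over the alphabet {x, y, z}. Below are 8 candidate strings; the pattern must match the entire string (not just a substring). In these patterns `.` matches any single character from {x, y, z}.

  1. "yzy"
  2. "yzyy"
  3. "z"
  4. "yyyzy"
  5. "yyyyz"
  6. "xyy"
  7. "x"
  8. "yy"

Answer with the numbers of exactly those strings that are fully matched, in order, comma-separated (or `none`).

1 → no match
2 → no match
3 → no match
4 → no match
5 → no match
6 → no match
7 → no match
8 → match

8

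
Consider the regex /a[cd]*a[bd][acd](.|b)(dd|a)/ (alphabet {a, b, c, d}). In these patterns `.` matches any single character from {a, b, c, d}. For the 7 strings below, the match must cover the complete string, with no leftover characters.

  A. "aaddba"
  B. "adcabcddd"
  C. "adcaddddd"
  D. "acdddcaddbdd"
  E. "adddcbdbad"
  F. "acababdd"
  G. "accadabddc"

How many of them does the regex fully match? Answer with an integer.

A → match
B → match
C → match
D → match
E → no match
F → match
G → no match
Total matched: 5

5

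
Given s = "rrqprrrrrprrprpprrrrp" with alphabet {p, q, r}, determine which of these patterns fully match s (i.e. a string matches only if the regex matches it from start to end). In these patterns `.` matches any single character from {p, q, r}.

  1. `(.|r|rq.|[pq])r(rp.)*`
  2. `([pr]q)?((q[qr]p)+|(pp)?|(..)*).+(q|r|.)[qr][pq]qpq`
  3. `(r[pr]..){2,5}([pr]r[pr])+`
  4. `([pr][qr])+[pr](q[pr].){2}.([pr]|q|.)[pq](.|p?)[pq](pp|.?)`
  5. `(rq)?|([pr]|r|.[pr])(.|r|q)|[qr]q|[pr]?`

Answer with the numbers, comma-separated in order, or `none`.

1 → no match
2 → no match — must end with "qpq"
3 → match
4 → no match
5 → no match

3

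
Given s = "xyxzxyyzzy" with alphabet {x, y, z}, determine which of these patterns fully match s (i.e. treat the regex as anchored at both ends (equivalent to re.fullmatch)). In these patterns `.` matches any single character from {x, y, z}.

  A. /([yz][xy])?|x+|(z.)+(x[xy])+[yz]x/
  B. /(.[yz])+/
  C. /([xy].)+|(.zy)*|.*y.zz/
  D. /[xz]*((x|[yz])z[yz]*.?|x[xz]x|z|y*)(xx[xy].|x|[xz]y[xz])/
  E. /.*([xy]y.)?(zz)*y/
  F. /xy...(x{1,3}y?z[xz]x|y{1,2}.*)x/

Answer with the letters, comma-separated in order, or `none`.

B, E

A → no match
B → match
C → no match
D → no match
E → match
F → no match — must end with "x"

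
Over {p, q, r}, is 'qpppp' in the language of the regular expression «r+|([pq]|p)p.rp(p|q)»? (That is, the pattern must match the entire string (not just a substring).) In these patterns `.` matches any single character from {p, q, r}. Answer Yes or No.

No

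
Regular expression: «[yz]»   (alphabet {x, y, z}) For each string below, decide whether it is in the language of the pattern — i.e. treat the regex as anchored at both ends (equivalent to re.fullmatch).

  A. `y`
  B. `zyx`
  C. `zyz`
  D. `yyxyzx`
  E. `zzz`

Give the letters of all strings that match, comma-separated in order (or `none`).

A → match
B → no match
C → no match
D → no match
E → no match

A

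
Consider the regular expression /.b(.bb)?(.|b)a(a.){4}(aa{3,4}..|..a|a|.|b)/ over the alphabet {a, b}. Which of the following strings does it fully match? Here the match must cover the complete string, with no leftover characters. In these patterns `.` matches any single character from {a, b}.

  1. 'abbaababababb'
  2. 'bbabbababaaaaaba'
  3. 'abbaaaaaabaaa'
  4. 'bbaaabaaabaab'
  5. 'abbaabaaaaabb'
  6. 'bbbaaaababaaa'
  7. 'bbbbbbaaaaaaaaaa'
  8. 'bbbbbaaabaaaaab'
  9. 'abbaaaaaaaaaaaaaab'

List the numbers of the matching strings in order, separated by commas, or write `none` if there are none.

1, 3, 4, 5, 6, 7, 9

1 → match
2 → no match
3 → match
4 → match
5 → match
6 → match
7 → match
8 → no match
9 → match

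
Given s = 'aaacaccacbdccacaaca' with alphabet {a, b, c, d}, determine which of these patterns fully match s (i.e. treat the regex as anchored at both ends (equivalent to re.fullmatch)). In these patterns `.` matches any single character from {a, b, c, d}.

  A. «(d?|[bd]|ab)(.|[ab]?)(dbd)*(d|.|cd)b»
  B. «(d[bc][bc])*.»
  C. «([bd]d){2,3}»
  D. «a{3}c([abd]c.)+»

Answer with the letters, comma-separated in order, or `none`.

A → no match — must end with 'b'
B → no match
C → no match — must end with 'd'
D → match

D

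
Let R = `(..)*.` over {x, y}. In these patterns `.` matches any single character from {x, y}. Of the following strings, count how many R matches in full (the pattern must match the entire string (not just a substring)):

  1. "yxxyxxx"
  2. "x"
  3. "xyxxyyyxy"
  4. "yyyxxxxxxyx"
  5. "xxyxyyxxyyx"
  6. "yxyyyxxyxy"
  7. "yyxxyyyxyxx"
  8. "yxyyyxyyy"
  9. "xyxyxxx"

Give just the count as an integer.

1. "yxxyxxx" → match
2. "x" → match
3. "xyxxyyyxy" → match
4. "yyyxxxxxxyx" → match
5. "xxyxyyxxyyx" → match
6. "yxyyyxxyxy" → no match
7. "yyxxyyyxyxx" → match
8. "yxyyyxyyy" → match
9. "xyxyxxx" → match
Total matched: 8

8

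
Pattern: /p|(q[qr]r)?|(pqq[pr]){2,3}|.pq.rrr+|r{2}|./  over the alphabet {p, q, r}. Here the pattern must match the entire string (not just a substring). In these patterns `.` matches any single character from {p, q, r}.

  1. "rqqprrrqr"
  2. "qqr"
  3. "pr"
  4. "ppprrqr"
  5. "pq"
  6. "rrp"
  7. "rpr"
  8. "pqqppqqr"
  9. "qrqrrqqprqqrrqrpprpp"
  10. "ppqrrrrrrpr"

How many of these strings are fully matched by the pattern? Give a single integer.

1. "rqqprrrqr" → no match
2. "qqr" → match
3. "pr" → no match
4. "ppprrqr" → no match
5. "pq" → no match
6. "rrp" → no match
7. "rpr" → no match
8. "pqqppqqr" → match
9 → no match
10. "ppqrrrrrrpr" → no match
Total matched: 2

2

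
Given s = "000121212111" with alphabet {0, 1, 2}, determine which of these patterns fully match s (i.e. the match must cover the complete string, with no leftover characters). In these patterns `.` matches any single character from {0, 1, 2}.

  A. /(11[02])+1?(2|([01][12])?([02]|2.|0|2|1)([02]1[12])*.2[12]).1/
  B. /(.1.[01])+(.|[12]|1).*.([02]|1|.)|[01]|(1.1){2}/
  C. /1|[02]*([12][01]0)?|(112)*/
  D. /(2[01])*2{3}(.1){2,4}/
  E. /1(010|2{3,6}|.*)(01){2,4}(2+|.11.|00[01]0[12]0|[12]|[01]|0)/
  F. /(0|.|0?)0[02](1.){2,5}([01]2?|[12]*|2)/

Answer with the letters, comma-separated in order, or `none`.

F

A → no match — must start with "11"
B → no match
C → no match
D → no match
E → no match — must start with "1"
F → match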